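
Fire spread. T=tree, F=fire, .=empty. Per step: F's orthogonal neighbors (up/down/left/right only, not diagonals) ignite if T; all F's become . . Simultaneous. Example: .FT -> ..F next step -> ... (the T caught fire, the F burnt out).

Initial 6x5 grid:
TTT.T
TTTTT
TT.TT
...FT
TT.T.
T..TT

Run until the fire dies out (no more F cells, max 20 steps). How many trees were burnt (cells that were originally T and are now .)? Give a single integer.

Step 1: +3 fires, +1 burnt (F count now 3)
Step 2: +3 fires, +3 burnt (F count now 3)
Step 3: +3 fires, +3 burnt (F count now 3)
Step 4: +3 fires, +3 burnt (F count now 3)
Step 5: +3 fires, +3 burnt (F count now 3)
Step 6: +2 fires, +3 burnt (F count now 2)
Step 7: +0 fires, +2 burnt (F count now 0)
Fire out after step 7
Initially T: 20, now '.': 27
Total burnt (originally-T cells now '.'): 17

Answer: 17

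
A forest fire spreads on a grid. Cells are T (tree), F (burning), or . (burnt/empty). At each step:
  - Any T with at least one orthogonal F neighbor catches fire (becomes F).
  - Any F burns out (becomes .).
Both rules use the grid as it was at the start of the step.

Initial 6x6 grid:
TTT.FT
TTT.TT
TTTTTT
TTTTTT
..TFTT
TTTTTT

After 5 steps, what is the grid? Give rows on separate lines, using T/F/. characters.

Step 1: 6 trees catch fire, 2 burn out
  TTT..F
  TTT.FT
  TTTTTT
  TTTFTT
  ..F.FT
  TTTFTT
Step 2: 8 trees catch fire, 6 burn out
  TTT...
  TTT..F
  TTTFFT
  TTF.FT
  .....F
  TTF.FT
Step 3: 6 trees catch fire, 8 burn out
  TTT...
  TTT...
  TTF..F
  TF...F
  ......
  TF...F
Step 4: 4 trees catch fire, 6 burn out
  TTT...
  TTF...
  TF....
  F.....
  ......
  F.....
Step 5: 3 trees catch fire, 4 burn out
  TTF...
  TF....
  F.....
  ......
  ......
  ......

TTF...
TF....
F.....
......
......
......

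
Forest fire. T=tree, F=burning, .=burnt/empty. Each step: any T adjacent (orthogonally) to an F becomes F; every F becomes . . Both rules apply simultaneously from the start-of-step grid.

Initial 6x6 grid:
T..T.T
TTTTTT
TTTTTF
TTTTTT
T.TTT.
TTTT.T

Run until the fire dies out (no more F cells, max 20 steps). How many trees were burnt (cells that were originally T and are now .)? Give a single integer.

Step 1: +3 fires, +1 burnt (F count now 3)
Step 2: +4 fires, +3 burnt (F count now 4)
Step 3: +4 fires, +4 burnt (F count now 4)
Step 4: +5 fires, +4 burnt (F count now 5)
Step 5: +5 fires, +5 burnt (F count now 5)
Step 6: +3 fires, +5 burnt (F count now 3)
Step 7: +3 fires, +3 burnt (F count now 3)
Step 8: +1 fires, +3 burnt (F count now 1)
Step 9: +0 fires, +1 burnt (F count now 0)
Fire out after step 9
Initially T: 29, now '.': 35
Total burnt (originally-T cells now '.'): 28

Answer: 28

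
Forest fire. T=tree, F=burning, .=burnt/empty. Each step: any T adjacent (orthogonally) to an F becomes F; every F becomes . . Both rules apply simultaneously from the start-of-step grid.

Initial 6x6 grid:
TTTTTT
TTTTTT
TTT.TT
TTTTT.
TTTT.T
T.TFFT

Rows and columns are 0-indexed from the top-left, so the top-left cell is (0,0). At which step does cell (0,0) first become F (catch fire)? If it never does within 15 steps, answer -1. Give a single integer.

Step 1: cell (0,0)='T' (+3 fires, +2 burnt)
Step 2: cell (0,0)='T' (+3 fires, +3 burnt)
Step 3: cell (0,0)='T' (+3 fires, +3 burnt)
Step 4: cell (0,0)='T' (+4 fires, +3 burnt)
Step 5: cell (0,0)='T' (+6 fires, +4 burnt)
Step 6: cell (0,0)='T' (+6 fires, +6 burnt)
Step 7: cell (0,0)='T' (+4 fires, +6 burnt)
Step 8: cell (0,0)='F' (+1 fires, +4 burnt)
  -> target ignites at step 8
Step 9: cell (0,0)='.' (+0 fires, +1 burnt)
  fire out at step 9

8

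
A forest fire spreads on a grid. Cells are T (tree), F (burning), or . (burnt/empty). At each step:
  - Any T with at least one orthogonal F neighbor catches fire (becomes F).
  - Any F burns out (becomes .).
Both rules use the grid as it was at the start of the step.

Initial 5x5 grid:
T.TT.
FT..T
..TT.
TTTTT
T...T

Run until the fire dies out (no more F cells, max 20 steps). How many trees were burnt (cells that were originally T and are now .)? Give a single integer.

Step 1: +2 fires, +1 burnt (F count now 2)
Step 2: +0 fires, +2 burnt (F count now 0)
Fire out after step 2
Initially T: 14, now '.': 13
Total burnt (originally-T cells now '.'): 2

Answer: 2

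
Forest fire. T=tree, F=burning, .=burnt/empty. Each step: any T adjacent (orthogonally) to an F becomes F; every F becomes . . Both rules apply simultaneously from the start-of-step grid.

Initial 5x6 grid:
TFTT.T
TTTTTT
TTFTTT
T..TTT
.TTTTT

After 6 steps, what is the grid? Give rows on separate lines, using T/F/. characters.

Step 1: 6 trees catch fire, 2 burn out
  F.FT.T
  TFFTTT
  TF.FTT
  T..TTT
  .TTTTT
Step 2: 6 trees catch fire, 6 burn out
  ...F.T
  F..FTT
  F...FT
  T..FTT
  .TTTTT
Step 3: 5 trees catch fire, 6 burn out
  .....T
  ....FT
  .....F
  F...FT
  .TTFTT
Step 4: 4 trees catch fire, 5 burn out
  .....T
  .....F
  ......
  .....F
  .TF.FT
Step 5: 3 trees catch fire, 4 burn out
  .....F
  ......
  ......
  ......
  .F...F
Step 6: 0 trees catch fire, 3 burn out
  ......
  ......
  ......
  ......
  ......

......
......
......
......
......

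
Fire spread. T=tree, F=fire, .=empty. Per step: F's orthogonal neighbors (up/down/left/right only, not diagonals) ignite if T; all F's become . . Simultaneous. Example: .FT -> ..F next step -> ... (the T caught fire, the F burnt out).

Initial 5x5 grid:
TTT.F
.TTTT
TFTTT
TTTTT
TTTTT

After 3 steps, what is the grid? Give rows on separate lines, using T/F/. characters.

Step 1: 5 trees catch fire, 2 burn out
  TTT..
  .FTTF
  F.FTT
  TFTTT
  TTTTT
Step 2: 8 trees catch fire, 5 burn out
  TFT..
  ..FF.
  ...FF
  F.FTT
  TFTTT
Step 3: 6 trees catch fire, 8 burn out
  F.F..
  .....
  .....
  ...FF
  F.FTT

F.F..
.....
.....
...FF
F.FTT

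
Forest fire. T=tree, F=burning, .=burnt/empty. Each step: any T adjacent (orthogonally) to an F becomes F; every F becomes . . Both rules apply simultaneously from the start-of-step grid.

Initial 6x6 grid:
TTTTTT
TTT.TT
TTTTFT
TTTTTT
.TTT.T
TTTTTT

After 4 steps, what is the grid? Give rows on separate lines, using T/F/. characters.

Step 1: 4 trees catch fire, 1 burn out
  TTTTTT
  TTT.FT
  TTTF.F
  TTTTFT
  .TTT.T
  TTTTTT
Step 2: 5 trees catch fire, 4 burn out
  TTTTFT
  TTT..F
  TTF...
  TTTF.F
  .TTT.T
  TTTTTT
Step 3: 7 trees catch fire, 5 burn out
  TTTF.F
  TTF...
  TF....
  TTF...
  .TTF.F
  TTTTTT
Step 4: 7 trees catch fire, 7 burn out
  TTF...
  TF....
  F.....
  TF....
  .TF...
  TTTFTF

TTF...
TF....
F.....
TF....
.TF...
TTTFTF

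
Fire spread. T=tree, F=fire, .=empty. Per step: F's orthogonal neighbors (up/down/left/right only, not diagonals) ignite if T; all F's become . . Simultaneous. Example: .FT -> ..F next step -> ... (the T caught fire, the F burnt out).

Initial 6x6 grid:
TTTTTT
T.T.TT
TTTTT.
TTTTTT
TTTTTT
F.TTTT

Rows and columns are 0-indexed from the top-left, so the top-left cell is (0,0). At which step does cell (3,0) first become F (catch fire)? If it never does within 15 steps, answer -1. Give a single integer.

Step 1: cell (3,0)='T' (+1 fires, +1 burnt)
Step 2: cell (3,0)='F' (+2 fires, +1 burnt)
  -> target ignites at step 2
Step 3: cell (3,0)='.' (+3 fires, +2 burnt)
Step 4: cell (3,0)='.' (+5 fires, +3 burnt)
Step 5: cell (3,0)='.' (+5 fires, +5 burnt)
Step 6: cell (3,0)='.' (+6 fires, +5 burnt)
Step 7: cell (3,0)='.' (+4 fires, +6 burnt)
Step 8: cell (3,0)='.' (+2 fires, +4 burnt)
Step 9: cell (3,0)='.' (+2 fires, +2 burnt)
Step 10: cell (3,0)='.' (+1 fires, +2 burnt)
Step 11: cell (3,0)='.' (+0 fires, +1 burnt)
  fire out at step 11

2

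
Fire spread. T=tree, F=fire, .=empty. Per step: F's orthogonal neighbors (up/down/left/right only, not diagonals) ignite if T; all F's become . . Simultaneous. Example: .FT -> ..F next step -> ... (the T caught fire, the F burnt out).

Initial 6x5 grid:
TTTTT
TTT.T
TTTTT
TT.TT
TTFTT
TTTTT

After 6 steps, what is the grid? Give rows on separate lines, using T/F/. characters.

Step 1: 3 trees catch fire, 1 burn out
  TTTTT
  TTT.T
  TTTTT
  TT.TT
  TF.FT
  TTFTT
Step 2: 6 trees catch fire, 3 burn out
  TTTTT
  TTT.T
  TTTTT
  TF.FT
  F...F
  TF.FT
Step 3: 6 trees catch fire, 6 burn out
  TTTTT
  TTT.T
  TFTFT
  F...F
  .....
  F...F
Step 4: 4 trees catch fire, 6 burn out
  TTTTT
  TFT.T
  F.F.F
  .....
  .....
  .....
Step 5: 4 trees catch fire, 4 burn out
  TFTTT
  F.F.F
  .....
  .....
  .....
  .....
Step 6: 3 trees catch fire, 4 burn out
  F.FTF
  .....
  .....
  .....
  .....
  .....

F.FTF
.....
.....
.....
.....
.....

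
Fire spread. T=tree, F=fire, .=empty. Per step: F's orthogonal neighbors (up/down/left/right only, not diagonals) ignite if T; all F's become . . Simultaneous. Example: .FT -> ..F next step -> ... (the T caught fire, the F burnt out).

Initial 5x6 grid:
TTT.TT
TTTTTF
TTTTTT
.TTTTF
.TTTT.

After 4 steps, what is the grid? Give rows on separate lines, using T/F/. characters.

Step 1: 4 trees catch fire, 2 burn out
  TTT.TF
  TTTTF.
  TTTTTF
  .TTTF.
  .TTTT.
Step 2: 5 trees catch fire, 4 burn out
  TTT.F.
  TTTF..
  TTTTF.
  .TTF..
  .TTTF.
Step 3: 4 trees catch fire, 5 burn out
  TTT...
  TTF...
  TTTF..
  .TF...
  .TTF..
Step 4: 5 trees catch fire, 4 burn out
  TTF...
  TF....
  TTF...
  .F....
  .TF...

TTF...
TF....
TTF...
.F....
.TF...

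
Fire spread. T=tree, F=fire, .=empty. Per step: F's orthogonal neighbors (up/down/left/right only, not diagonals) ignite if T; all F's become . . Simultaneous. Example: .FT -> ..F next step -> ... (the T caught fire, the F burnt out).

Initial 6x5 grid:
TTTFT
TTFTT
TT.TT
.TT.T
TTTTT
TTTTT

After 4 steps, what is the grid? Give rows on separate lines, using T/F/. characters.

Step 1: 4 trees catch fire, 2 burn out
  TTF.F
  TF.FT
  TT.TT
  .TT.T
  TTTTT
  TTTTT
Step 2: 5 trees catch fire, 4 burn out
  TF...
  F...F
  TF.FT
  .TT.T
  TTTTT
  TTTTT
Step 3: 4 trees catch fire, 5 burn out
  F....
  .....
  F...F
  .FT.T
  TTTTT
  TTTTT
Step 4: 3 trees catch fire, 4 burn out
  .....
  .....
  .....
  ..F.F
  TFTTT
  TTTTT

.....
.....
.....
..F.F
TFTTT
TTTTT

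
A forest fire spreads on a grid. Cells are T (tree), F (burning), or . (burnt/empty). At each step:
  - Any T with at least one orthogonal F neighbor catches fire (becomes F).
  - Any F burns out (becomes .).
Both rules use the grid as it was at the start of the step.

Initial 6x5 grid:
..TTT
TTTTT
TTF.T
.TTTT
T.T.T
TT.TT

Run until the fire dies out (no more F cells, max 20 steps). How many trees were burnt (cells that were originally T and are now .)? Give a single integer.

Answer: 19

Derivation:
Step 1: +3 fires, +1 burnt (F count now 3)
Step 2: +7 fires, +3 burnt (F count now 7)
Step 3: +4 fires, +7 burnt (F count now 4)
Step 4: +3 fires, +4 burnt (F count now 3)
Step 5: +1 fires, +3 burnt (F count now 1)
Step 6: +1 fires, +1 burnt (F count now 1)
Step 7: +0 fires, +1 burnt (F count now 0)
Fire out after step 7
Initially T: 22, now '.': 27
Total burnt (originally-T cells now '.'): 19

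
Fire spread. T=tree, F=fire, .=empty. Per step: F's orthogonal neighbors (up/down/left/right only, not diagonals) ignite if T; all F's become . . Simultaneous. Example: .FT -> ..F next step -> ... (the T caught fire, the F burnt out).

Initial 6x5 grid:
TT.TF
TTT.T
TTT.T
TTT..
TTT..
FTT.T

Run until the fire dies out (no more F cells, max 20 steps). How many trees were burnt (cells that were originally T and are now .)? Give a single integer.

Step 1: +4 fires, +2 burnt (F count now 4)
Step 2: +4 fires, +4 burnt (F count now 4)
Step 3: +3 fires, +4 burnt (F count now 3)
Step 4: +3 fires, +3 burnt (F count now 3)
Step 5: +3 fires, +3 burnt (F count now 3)
Step 6: +2 fires, +3 burnt (F count now 2)
Step 7: +0 fires, +2 burnt (F count now 0)
Fire out after step 7
Initially T: 20, now '.': 29
Total burnt (originally-T cells now '.'): 19

Answer: 19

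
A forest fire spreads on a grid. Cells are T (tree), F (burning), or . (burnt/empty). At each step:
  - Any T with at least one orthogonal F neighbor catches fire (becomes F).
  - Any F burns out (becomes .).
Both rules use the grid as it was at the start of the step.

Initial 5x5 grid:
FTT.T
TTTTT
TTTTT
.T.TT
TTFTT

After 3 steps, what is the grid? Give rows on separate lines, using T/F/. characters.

Step 1: 4 trees catch fire, 2 burn out
  .FT.T
  FTTTT
  TTTTT
  .T.TT
  TF.FT
Step 2: 7 trees catch fire, 4 burn out
  ..F.T
  .FTTT
  FTTTT
  .F.FT
  F...F
Step 3: 4 trees catch fire, 7 burn out
  ....T
  ..FTT
  .FTFT
  ....F
  .....

....T
..FTT
.FTFT
....F
.....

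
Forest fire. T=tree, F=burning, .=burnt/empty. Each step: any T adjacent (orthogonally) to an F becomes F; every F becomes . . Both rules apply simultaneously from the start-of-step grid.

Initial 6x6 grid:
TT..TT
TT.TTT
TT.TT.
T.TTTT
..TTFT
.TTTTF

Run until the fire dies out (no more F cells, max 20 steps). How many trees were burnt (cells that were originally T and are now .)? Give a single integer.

Step 1: +4 fires, +2 burnt (F count now 4)
Step 2: +5 fires, +4 burnt (F count now 5)
Step 3: +4 fires, +5 burnt (F count now 4)
Step 4: +4 fires, +4 burnt (F count now 4)
Step 5: +1 fires, +4 burnt (F count now 1)
Step 6: +0 fires, +1 burnt (F count now 0)
Fire out after step 6
Initially T: 25, now '.': 29
Total burnt (originally-T cells now '.'): 18

Answer: 18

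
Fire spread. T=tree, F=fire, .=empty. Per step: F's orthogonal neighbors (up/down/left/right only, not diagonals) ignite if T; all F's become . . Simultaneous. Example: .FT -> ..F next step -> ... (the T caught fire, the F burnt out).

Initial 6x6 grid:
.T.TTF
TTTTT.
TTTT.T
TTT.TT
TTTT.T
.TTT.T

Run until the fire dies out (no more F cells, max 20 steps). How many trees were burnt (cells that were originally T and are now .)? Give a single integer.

Step 1: +1 fires, +1 burnt (F count now 1)
Step 2: +2 fires, +1 burnt (F count now 2)
Step 3: +1 fires, +2 burnt (F count now 1)
Step 4: +2 fires, +1 burnt (F count now 2)
Step 5: +2 fires, +2 burnt (F count now 2)
Step 6: +4 fires, +2 burnt (F count now 4)
Step 7: +3 fires, +4 burnt (F count now 3)
Step 8: +4 fires, +3 burnt (F count now 4)
Step 9: +3 fires, +4 burnt (F count now 3)
Step 10: +0 fires, +3 burnt (F count now 0)
Fire out after step 10
Initially T: 27, now '.': 31
Total burnt (originally-T cells now '.'): 22

Answer: 22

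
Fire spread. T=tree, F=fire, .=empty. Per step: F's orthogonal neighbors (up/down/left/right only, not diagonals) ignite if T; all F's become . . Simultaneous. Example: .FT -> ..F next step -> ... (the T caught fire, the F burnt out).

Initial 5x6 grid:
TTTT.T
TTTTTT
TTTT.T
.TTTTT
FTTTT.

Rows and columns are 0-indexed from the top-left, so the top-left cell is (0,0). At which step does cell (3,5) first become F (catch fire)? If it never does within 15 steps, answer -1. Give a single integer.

Step 1: cell (3,5)='T' (+1 fires, +1 burnt)
Step 2: cell (3,5)='T' (+2 fires, +1 burnt)
Step 3: cell (3,5)='T' (+3 fires, +2 burnt)
Step 4: cell (3,5)='T' (+5 fires, +3 burnt)
Step 5: cell (3,5)='T' (+5 fires, +5 burnt)
Step 6: cell (3,5)='F' (+4 fires, +5 burnt)
  -> target ignites at step 6
Step 7: cell (3,5)='.' (+3 fires, +4 burnt)
Step 8: cell (3,5)='.' (+1 fires, +3 burnt)
Step 9: cell (3,5)='.' (+1 fires, +1 burnt)
Step 10: cell (3,5)='.' (+0 fires, +1 burnt)
  fire out at step 10

6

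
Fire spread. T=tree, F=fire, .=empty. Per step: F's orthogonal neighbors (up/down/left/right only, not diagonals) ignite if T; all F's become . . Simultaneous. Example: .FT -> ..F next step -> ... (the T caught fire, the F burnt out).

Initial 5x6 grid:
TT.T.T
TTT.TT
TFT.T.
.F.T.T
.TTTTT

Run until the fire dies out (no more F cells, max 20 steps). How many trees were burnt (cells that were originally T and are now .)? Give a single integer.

Step 1: +4 fires, +2 burnt (F count now 4)
Step 2: +4 fires, +4 burnt (F count now 4)
Step 3: +2 fires, +4 burnt (F count now 2)
Step 4: +2 fires, +2 burnt (F count now 2)
Step 5: +1 fires, +2 burnt (F count now 1)
Step 6: +1 fires, +1 burnt (F count now 1)
Step 7: +0 fires, +1 burnt (F count now 0)
Fire out after step 7
Initially T: 19, now '.': 25
Total burnt (originally-T cells now '.'): 14

Answer: 14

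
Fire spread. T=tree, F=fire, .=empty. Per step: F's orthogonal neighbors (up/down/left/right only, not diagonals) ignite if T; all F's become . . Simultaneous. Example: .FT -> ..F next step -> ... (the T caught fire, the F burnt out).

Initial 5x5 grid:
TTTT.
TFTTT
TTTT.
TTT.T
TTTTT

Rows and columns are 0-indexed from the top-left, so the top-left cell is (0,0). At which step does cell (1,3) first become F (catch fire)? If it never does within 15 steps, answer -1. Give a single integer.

Step 1: cell (1,3)='T' (+4 fires, +1 burnt)
Step 2: cell (1,3)='F' (+6 fires, +4 burnt)
  -> target ignites at step 2
Step 3: cell (1,3)='.' (+6 fires, +6 burnt)
Step 4: cell (1,3)='.' (+2 fires, +6 burnt)
Step 5: cell (1,3)='.' (+1 fires, +2 burnt)
Step 6: cell (1,3)='.' (+1 fires, +1 burnt)
Step 7: cell (1,3)='.' (+1 fires, +1 burnt)
Step 8: cell (1,3)='.' (+0 fires, +1 burnt)
  fire out at step 8

2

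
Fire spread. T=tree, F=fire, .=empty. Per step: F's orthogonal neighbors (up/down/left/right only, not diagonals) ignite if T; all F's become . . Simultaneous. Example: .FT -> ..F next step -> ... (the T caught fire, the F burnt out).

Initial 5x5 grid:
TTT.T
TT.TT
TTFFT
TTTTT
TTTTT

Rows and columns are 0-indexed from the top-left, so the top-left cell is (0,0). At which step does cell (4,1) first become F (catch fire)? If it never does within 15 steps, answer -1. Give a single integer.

Step 1: cell (4,1)='T' (+5 fires, +2 burnt)
Step 2: cell (4,1)='T' (+7 fires, +5 burnt)
Step 3: cell (4,1)='F' (+6 fires, +7 burnt)
  -> target ignites at step 3
Step 4: cell (4,1)='.' (+3 fires, +6 burnt)
Step 5: cell (4,1)='.' (+0 fires, +3 burnt)
  fire out at step 5

3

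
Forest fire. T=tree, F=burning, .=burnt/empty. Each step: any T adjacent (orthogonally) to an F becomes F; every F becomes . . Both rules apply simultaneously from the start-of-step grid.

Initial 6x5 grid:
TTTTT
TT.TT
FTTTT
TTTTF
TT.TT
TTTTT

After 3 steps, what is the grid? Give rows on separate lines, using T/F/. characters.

Step 1: 6 trees catch fire, 2 burn out
  TTTTT
  FT.TT
  .FTTF
  FTTF.
  TT.TF
  TTTTT
Step 2: 10 trees catch fire, 6 burn out
  FTTTT
  .F.TF
  ..FF.
  .FF..
  FT.F.
  TTTTF
Step 3: 6 trees catch fire, 10 burn out
  .FTTF
  ...F.
  .....
  .....
  .F...
  FTTF.

.FTTF
...F.
.....
.....
.F...
FTTF.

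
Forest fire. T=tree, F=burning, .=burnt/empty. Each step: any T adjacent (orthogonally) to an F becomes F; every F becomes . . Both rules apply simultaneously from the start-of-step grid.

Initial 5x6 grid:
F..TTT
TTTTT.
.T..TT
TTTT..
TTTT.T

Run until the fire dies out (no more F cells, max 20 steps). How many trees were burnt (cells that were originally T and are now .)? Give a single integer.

Step 1: +1 fires, +1 burnt (F count now 1)
Step 2: +1 fires, +1 burnt (F count now 1)
Step 3: +2 fires, +1 burnt (F count now 2)
Step 4: +2 fires, +2 burnt (F count now 2)
Step 5: +5 fires, +2 burnt (F count now 5)
Step 6: +5 fires, +5 burnt (F count now 5)
Step 7: +3 fires, +5 burnt (F count now 3)
Step 8: +0 fires, +3 burnt (F count now 0)
Fire out after step 8
Initially T: 20, now '.': 29
Total burnt (originally-T cells now '.'): 19

Answer: 19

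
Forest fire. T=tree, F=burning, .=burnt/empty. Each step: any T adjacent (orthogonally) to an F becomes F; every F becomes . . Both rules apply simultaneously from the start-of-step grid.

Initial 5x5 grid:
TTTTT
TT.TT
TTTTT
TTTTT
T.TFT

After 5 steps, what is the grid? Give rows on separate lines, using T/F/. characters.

Step 1: 3 trees catch fire, 1 burn out
  TTTTT
  TT.TT
  TTTTT
  TTTFT
  T.F.F
Step 2: 3 trees catch fire, 3 burn out
  TTTTT
  TT.TT
  TTTFT
  TTF.F
  T....
Step 3: 4 trees catch fire, 3 burn out
  TTTTT
  TT.FT
  TTF.F
  TF...
  T....
Step 4: 4 trees catch fire, 4 burn out
  TTTFT
  TT..F
  TF...
  F....
  T....
Step 5: 5 trees catch fire, 4 burn out
  TTF.F
  TF...
  F....
  .....
  F....

TTF.F
TF...
F....
.....
F....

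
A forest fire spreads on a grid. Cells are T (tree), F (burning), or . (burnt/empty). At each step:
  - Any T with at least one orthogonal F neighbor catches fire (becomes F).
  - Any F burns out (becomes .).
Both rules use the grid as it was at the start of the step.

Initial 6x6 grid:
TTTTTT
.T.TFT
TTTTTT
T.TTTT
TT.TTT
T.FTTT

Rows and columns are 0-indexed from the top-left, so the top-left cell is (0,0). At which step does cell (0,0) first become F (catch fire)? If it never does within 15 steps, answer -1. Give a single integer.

Step 1: cell (0,0)='T' (+5 fires, +2 burnt)
Step 2: cell (0,0)='T' (+7 fires, +5 burnt)
Step 3: cell (0,0)='T' (+6 fires, +7 burnt)
Step 4: cell (0,0)='T' (+4 fires, +6 burnt)
Step 5: cell (0,0)='F' (+3 fires, +4 burnt)
  -> target ignites at step 5
Step 6: cell (0,0)='.' (+1 fires, +3 burnt)
Step 7: cell (0,0)='.' (+1 fires, +1 burnt)
Step 8: cell (0,0)='.' (+2 fires, +1 burnt)
Step 9: cell (0,0)='.' (+0 fires, +2 burnt)
  fire out at step 9

5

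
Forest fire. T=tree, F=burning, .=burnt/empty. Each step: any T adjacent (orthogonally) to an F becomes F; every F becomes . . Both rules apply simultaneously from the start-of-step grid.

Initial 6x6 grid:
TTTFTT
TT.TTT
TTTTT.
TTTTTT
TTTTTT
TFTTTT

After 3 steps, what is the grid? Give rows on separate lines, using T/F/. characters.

Step 1: 6 trees catch fire, 2 burn out
  TTF.FT
  TT.FTT
  TTTTT.
  TTTTTT
  TFTTTT
  F.FTTT
Step 2: 8 trees catch fire, 6 burn out
  TF...F
  TT..FT
  TTTFT.
  TFTTTT
  F.FTTT
  ...FTT
Step 3: 11 trees catch fire, 8 burn out
  F.....
  TF...F
  TFF.F.
  F.FFTT
  ...FTT
  ....FT

F.....
TF...F
TFF.F.
F.FFTT
...FTT
....FT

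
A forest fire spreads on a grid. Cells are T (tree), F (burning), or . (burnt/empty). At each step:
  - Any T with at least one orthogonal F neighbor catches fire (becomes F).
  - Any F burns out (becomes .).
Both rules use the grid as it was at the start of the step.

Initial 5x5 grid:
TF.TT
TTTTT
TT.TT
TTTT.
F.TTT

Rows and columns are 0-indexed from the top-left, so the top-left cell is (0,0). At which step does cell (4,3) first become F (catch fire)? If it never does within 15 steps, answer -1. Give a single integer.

Step 1: cell (4,3)='T' (+3 fires, +2 burnt)
Step 2: cell (4,3)='T' (+5 fires, +3 burnt)
Step 3: cell (4,3)='T' (+2 fires, +5 burnt)
Step 4: cell (4,3)='T' (+5 fires, +2 burnt)
Step 5: cell (4,3)='F' (+3 fires, +5 burnt)
  -> target ignites at step 5
Step 6: cell (4,3)='.' (+1 fires, +3 burnt)
Step 7: cell (4,3)='.' (+0 fires, +1 burnt)
  fire out at step 7

5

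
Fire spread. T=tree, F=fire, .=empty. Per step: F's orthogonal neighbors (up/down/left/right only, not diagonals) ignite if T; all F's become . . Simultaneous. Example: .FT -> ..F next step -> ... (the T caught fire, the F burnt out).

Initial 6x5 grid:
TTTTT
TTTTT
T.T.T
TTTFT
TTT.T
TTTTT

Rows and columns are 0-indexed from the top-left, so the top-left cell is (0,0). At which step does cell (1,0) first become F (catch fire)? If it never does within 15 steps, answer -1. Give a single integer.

Step 1: cell (1,0)='T' (+2 fires, +1 burnt)
Step 2: cell (1,0)='T' (+5 fires, +2 burnt)
Step 3: cell (1,0)='T' (+6 fires, +5 burnt)
Step 4: cell (1,0)='T' (+8 fires, +6 burnt)
Step 5: cell (1,0)='F' (+4 fires, +8 burnt)
  -> target ignites at step 5
Step 6: cell (1,0)='.' (+1 fires, +4 burnt)
Step 7: cell (1,0)='.' (+0 fires, +1 burnt)
  fire out at step 7

5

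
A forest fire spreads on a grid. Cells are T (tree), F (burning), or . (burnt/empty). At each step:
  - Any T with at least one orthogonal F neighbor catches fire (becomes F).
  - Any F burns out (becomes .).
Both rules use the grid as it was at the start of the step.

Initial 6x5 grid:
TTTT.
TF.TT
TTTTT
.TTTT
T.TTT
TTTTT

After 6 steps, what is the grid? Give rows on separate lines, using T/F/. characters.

Step 1: 3 trees catch fire, 1 burn out
  TFTT.
  F..TT
  TFTTT
  .TTTT
  T.TTT
  TTTTT
Step 2: 5 trees catch fire, 3 burn out
  F.FT.
  ...TT
  F.FTT
  .FTTT
  T.TTT
  TTTTT
Step 3: 3 trees catch fire, 5 burn out
  ...F.
  ...TT
  ...FT
  ..FTT
  T.TTT
  TTTTT
Step 4: 4 trees catch fire, 3 burn out
  .....
  ...FT
  ....F
  ...FT
  T.FTT
  TTTTT
Step 5: 4 trees catch fire, 4 burn out
  .....
  ....F
  .....
  ....F
  T..FT
  TTFTT
Step 6: 3 trees catch fire, 4 burn out
  .....
  .....
  .....
  .....
  T...F
  TF.FT

.....
.....
.....
.....
T...F
TF.FT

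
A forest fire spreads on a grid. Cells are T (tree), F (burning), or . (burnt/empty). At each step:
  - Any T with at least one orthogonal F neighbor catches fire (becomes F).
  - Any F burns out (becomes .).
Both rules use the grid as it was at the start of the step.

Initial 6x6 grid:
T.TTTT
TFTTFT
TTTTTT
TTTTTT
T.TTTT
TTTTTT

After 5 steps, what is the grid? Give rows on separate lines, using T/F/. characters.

Step 1: 7 trees catch fire, 2 burn out
  T.TTFT
  F.FF.F
  TFTTFT
  TTTTTT
  T.TTTT
  TTTTTT
Step 2: 10 trees catch fire, 7 burn out
  F.FF.F
  ......
  F.FF.F
  TFTTFT
  T.TTTT
  TTTTTT
Step 3: 5 trees catch fire, 10 burn out
  ......
  ......
  ......
  F.FF.F
  T.TTFT
  TTTTTT
Step 4: 5 trees catch fire, 5 burn out
  ......
  ......
  ......
  ......
  F.FF.F
  TTTTFT
Step 5: 4 trees catch fire, 5 burn out
  ......
  ......
  ......
  ......
  ......
  FTFF.F

......
......
......
......
......
FTFF.F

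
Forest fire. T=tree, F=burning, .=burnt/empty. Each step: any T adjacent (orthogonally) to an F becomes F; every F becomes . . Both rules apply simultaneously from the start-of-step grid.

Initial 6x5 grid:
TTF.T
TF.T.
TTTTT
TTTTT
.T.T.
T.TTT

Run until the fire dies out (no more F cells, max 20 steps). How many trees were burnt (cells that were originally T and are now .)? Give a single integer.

Step 1: +3 fires, +2 burnt (F count now 3)
Step 2: +4 fires, +3 burnt (F count now 4)
Step 3: +4 fires, +4 burnt (F count now 4)
Step 4: +3 fires, +4 burnt (F count now 3)
Step 5: +2 fires, +3 burnt (F count now 2)
Step 6: +1 fires, +2 burnt (F count now 1)
Step 7: +2 fires, +1 burnt (F count now 2)
Step 8: +0 fires, +2 burnt (F count now 0)
Fire out after step 8
Initially T: 21, now '.': 28
Total burnt (originally-T cells now '.'): 19

Answer: 19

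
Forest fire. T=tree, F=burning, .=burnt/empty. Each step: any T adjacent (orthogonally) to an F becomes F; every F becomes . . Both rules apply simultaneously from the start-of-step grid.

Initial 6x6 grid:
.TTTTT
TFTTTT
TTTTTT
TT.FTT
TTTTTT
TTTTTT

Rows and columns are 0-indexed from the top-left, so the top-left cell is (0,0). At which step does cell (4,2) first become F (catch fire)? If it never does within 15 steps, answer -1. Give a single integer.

Step 1: cell (4,2)='T' (+7 fires, +2 burnt)
Step 2: cell (4,2)='F' (+10 fires, +7 burnt)
  -> target ignites at step 2
Step 3: cell (4,2)='.' (+8 fires, +10 burnt)
Step 4: cell (4,2)='.' (+5 fires, +8 burnt)
Step 5: cell (4,2)='.' (+2 fires, +5 burnt)
Step 6: cell (4,2)='.' (+0 fires, +2 burnt)
  fire out at step 6

2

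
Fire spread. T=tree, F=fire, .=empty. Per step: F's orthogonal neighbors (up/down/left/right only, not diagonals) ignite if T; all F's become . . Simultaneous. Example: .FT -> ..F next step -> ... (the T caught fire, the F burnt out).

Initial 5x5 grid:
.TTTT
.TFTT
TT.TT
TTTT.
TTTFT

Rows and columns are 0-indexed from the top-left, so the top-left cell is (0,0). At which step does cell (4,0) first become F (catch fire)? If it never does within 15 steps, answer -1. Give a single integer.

Step 1: cell (4,0)='T' (+6 fires, +2 burnt)
Step 2: cell (4,0)='T' (+7 fires, +6 burnt)
Step 3: cell (4,0)='F' (+5 fires, +7 burnt)
  -> target ignites at step 3
Step 4: cell (4,0)='.' (+1 fires, +5 burnt)
Step 5: cell (4,0)='.' (+0 fires, +1 burnt)
  fire out at step 5

3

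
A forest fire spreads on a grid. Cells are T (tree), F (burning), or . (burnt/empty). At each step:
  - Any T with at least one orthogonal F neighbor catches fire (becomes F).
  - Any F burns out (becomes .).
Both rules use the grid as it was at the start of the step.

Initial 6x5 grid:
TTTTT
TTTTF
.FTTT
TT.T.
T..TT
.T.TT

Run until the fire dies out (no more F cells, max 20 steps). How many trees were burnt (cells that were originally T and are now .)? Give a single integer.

Answer: 20

Derivation:
Step 1: +6 fires, +2 burnt (F count now 6)
Step 2: +6 fires, +6 burnt (F count now 6)
Step 3: +4 fires, +6 burnt (F count now 4)
Step 4: +1 fires, +4 burnt (F count now 1)
Step 5: +2 fires, +1 burnt (F count now 2)
Step 6: +1 fires, +2 burnt (F count now 1)
Step 7: +0 fires, +1 burnt (F count now 0)
Fire out after step 7
Initially T: 21, now '.': 29
Total burnt (originally-T cells now '.'): 20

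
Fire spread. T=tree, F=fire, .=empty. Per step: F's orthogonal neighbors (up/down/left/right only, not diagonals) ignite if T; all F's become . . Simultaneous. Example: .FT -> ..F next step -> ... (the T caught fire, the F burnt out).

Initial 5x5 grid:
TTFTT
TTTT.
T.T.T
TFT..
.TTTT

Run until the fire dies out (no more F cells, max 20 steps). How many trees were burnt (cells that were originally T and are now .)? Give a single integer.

Step 1: +6 fires, +2 burnt (F count now 6)
Step 2: +7 fires, +6 burnt (F count now 7)
Step 3: +2 fires, +7 burnt (F count now 2)
Step 4: +1 fires, +2 burnt (F count now 1)
Step 5: +0 fires, +1 burnt (F count now 0)
Fire out after step 5
Initially T: 17, now '.': 24
Total burnt (originally-T cells now '.'): 16

Answer: 16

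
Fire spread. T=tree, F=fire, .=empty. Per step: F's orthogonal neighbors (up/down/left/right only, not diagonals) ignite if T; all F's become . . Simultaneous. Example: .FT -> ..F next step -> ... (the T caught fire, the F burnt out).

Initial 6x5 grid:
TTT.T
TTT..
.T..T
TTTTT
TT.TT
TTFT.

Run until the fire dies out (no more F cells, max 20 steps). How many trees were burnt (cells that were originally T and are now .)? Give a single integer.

Answer: 20

Derivation:
Step 1: +2 fires, +1 burnt (F count now 2)
Step 2: +3 fires, +2 burnt (F count now 3)
Step 3: +4 fires, +3 burnt (F count now 4)
Step 4: +4 fires, +4 burnt (F count now 4)
Step 5: +2 fires, +4 burnt (F count now 2)
Step 6: +3 fires, +2 burnt (F count now 3)
Step 7: +2 fires, +3 burnt (F count now 2)
Step 8: +0 fires, +2 burnt (F count now 0)
Fire out after step 8
Initially T: 21, now '.': 29
Total burnt (originally-T cells now '.'): 20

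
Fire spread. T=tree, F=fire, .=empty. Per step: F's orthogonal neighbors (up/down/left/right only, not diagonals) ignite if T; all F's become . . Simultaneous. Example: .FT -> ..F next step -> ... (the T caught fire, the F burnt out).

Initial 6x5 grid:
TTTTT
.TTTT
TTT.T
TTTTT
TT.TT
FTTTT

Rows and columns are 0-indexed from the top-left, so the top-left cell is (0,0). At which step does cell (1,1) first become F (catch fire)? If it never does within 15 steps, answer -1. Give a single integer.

Step 1: cell (1,1)='T' (+2 fires, +1 burnt)
Step 2: cell (1,1)='T' (+3 fires, +2 burnt)
Step 3: cell (1,1)='T' (+3 fires, +3 burnt)
Step 4: cell (1,1)='T' (+4 fires, +3 burnt)
Step 5: cell (1,1)='F' (+4 fires, +4 burnt)
  -> target ignites at step 5
Step 6: cell (1,1)='.' (+3 fires, +4 burnt)
Step 7: cell (1,1)='.' (+4 fires, +3 burnt)
Step 8: cell (1,1)='.' (+2 fires, +4 burnt)
Step 9: cell (1,1)='.' (+1 fires, +2 burnt)
Step 10: cell (1,1)='.' (+0 fires, +1 burnt)
  fire out at step 10

5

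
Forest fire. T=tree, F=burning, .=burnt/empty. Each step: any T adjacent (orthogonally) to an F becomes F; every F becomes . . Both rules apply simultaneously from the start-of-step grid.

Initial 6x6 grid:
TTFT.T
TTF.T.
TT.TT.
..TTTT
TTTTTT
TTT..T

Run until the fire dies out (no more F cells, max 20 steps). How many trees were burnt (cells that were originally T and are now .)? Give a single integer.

Step 1: +3 fires, +2 burnt (F count now 3)
Step 2: +3 fires, +3 burnt (F count now 3)
Step 3: +1 fires, +3 burnt (F count now 1)
Step 4: +0 fires, +1 burnt (F count now 0)
Fire out after step 4
Initially T: 25, now '.': 18
Total burnt (originally-T cells now '.'): 7

Answer: 7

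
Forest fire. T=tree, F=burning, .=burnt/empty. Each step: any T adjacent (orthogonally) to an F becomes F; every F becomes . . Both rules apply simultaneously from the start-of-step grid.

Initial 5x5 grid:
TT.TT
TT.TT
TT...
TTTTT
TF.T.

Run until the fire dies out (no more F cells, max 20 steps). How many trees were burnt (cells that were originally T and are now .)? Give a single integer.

Step 1: +2 fires, +1 burnt (F count now 2)
Step 2: +3 fires, +2 burnt (F count now 3)
Step 3: +3 fires, +3 burnt (F count now 3)
Step 4: +4 fires, +3 burnt (F count now 4)
Step 5: +1 fires, +4 burnt (F count now 1)
Step 6: +0 fires, +1 burnt (F count now 0)
Fire out after step 6
Initially T: 17, now '.': 21
Total burnt (originally-T cells now '.'): 13

Answer: 13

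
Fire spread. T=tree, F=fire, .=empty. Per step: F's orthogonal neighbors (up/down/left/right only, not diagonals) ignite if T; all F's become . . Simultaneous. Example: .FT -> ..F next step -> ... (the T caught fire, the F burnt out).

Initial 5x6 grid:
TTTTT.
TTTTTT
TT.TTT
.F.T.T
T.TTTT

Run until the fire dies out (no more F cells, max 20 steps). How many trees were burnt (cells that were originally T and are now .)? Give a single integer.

Answer: 22

Derivation:
Step 1: +1 fires, +1 burnt (F count now 1)
Step 2: +2 fires, +1 burnt (F count now 2)
Step 3: +3 fires, +2 burnt (F count now 3)
Step 4: +3 fires, +3 burnt (F count now 3)
Step 5: +3 fires, +3 burnt (F count now 3)
Step 6: +4 fires, +3 burnt (F count now 4)
Step 7: +2 fires, +4 burnt (F count now 2)
Step 8: +3 fires, +2 burnt (F count now 3)
Step 9: +1 fires, +3 burnt (F count now 1)
Step 10: +0 fires, +1 burnt (F count now 0)
Fire out after step 10
Initially T: 23, now '.': 29
Total burnt (originally-T cells now '.'): 22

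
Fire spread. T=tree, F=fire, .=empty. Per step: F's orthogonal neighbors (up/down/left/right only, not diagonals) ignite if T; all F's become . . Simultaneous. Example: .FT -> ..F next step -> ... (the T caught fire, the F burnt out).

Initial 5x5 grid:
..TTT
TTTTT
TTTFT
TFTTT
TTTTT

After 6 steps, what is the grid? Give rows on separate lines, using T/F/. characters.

Step 1: 8 trees catch fire, 2 burn out
  ..TTT
  TTTFT
  TFF.F
  F.FFT
  TFTTT
Step 2: 9 trees catch fire, 8 burn out
  ..TFT
  TFF.F
  F....
  ....F
  F.FFT
Step 3: 4 trees catch fire, 9 burn out
  ..F.F
  F....
  .....
  .....
  ....F
Step 4: 0 trees catch fire, 4 burn out
  .....
  .....
  .....
  .....
  .....
Step 5: 0 trees catch fire, 0 burn out
  .....
  .....
  .....
  .....
  .....
Step 6: 0 trees catch fire, 0 burn out
  .....
  .....
  .....
  .....
  .....

.....
.....
.....
.....
.....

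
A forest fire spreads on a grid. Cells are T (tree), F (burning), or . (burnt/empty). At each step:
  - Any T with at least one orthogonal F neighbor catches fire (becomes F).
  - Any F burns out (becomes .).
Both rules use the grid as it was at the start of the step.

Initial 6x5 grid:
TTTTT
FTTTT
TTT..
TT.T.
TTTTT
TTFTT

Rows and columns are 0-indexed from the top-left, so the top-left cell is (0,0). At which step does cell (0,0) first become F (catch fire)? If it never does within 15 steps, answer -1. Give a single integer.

Step 1: cell (0,0)='F' (+6 fires, +2 burnt)
  -> target ignites at step 1
Step 2: cell (0,0)='.' (+8 fires, +6 burnt)
Step 3: cell (0,0)='.' (+7 fires, +8 burnt)
Step 4: cell (0,0)='.' (+2 fires, +7 burnt)
Step 5: cell (0,0)='.' (+1 fires, +2 burnt)
Step 6: cell (0,0)='.' (+0 fires, +1 burnt)
  fire out at step 6

1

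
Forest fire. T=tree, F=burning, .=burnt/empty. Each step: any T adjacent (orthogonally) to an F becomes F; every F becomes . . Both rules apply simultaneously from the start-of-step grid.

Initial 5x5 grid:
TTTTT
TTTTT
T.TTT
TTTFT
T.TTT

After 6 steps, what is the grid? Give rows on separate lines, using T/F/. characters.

Step 1: 4 trees catch fire, 1 burn out
  TTTTT
  TTTTT
  T.TFT
  TTF.F
  T.TFT
Step 2: 6 trees catch fire, 4 burn out
  TTTTT
  TTTFT
  T.F.F
  TF...
  T.F.F
Step 3: 4 trees catch fire, 6 burn out
  TTTFT
  TTF.F
  T....
  F....
  T....
Step 4: 5 trees catch fire, 4 burn out
  TTF.F
  TF...
  F....
  .....
  F....
Step 5: 2 trees catch fire, 5 burn out
  TF...
  F....
  .....
  .....
  .....
Step 6: 1 trees catch fire, 2 burn out
  F....
  .....
  .....
  .....
  .....

F....
.....
.....
.....
.....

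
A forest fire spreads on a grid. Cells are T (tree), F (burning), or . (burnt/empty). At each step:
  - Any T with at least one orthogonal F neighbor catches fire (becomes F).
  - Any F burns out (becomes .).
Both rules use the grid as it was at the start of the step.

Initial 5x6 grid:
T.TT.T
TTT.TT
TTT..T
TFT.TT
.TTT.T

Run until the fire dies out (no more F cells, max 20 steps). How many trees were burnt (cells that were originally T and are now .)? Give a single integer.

Answer: 14

Derivation:
Step 1: +4 fires, +1 burnt (F count now 4)
Step 2: +4 fires, +4 burnt (F count now 4)
Step 3: +3 fires, +4 burnt (F count now 3)
Step 4: +2 fires, +3 burnt (F count now 2)
Step 5: +1 fires, +2 burnt (F count now 1)
Step 6: +0 fires, +1 burnt (F count now 0)
Fire out after step 6
Initially T: 21, now '.': 23
Total burnt (originally-T cells now '.'): 14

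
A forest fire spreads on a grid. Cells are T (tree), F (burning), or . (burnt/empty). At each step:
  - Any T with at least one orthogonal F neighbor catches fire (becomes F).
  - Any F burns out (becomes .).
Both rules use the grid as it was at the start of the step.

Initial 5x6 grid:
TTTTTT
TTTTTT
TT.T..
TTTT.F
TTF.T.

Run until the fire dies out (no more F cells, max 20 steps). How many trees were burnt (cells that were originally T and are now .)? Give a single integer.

Answer: 21

Derivation:
Step 1: +2 fires, +2 burnt (F count now 2)
Step 2: +3 fires, +2 burnt (F count now 3)
Step 3: +3 fires, +3 burnt (F count now 3)
Step 4: +3 fires, +3 burnt (F count now 3)
Step 5: +5 fires, +3 burnt (F count now 5)
Step 6: +4 fires, +5 burnt (F count now 4)
Step 7: +1 fires, +4 burnt (F count now 1)
Step 8: +0 fires, +1 burnt (F count now 0)
Fire out after step 8
Initially T: 22, now '.': 29
Total burnt (originally-T cells now '.'): 21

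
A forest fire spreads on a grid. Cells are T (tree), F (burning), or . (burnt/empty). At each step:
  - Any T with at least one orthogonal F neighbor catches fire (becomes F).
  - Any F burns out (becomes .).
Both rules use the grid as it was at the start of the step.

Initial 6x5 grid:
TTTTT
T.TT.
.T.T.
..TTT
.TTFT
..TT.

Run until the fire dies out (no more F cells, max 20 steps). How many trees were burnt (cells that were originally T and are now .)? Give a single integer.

Answer: 17

Derivation:
Step 1: +4 fires, +1 burnt (F count now 4)
Step 2: +5 fires, +4 burnt (F count now 5)
Step 3: +1 fires, +5 burnt (F count now 1)
Step 4: +2 fires, +1 burnt (F count now 2)
Step 5: +2 fires, +2 burnt (F count now 2)
Step 6: +1 fires, +2 burnt (F count now 1)
Step 7: +1 fires, +1 burnt (F count now 1)
Step 8: +1 fires, +1 burnt (F count now 1)
Step 9: +0 fires, +1 burnt (F count now 0)
Fire out after step 9
Initially T: 18, now '.': 29
Total burnt (originally-T cells now '.'): 17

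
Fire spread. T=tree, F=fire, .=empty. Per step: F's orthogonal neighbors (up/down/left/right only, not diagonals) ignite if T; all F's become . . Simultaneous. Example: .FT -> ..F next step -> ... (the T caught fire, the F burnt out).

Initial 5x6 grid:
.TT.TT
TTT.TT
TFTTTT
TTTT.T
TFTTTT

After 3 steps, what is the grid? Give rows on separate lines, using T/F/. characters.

Step 1: 6 trees catch fire, 2 burn out
  .TT.TT
  TFT.TT
  F.FTTT
  TFTT.T
  F.FTTT
Step 2: 7 trees catch fire, 6 burn out
  .FT.TT
  F.F.TT
  ...FTT
  F.FT.T
  ...FTT
Step 3: 4 trees catch fire, 7 burn out
  ..F.TT
  ....TT
  ....FT
  ...F.T
  ....FT

..F.TT
....TT
....FT
...F.T
....FT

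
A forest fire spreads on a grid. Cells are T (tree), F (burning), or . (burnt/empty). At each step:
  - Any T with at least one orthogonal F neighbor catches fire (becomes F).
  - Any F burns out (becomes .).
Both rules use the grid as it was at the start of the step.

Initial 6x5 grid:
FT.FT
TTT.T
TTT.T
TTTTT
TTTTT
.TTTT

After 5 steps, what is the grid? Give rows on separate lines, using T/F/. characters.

Step 1: 3 trees catch fire, 2 burn out
  .F..F
  FTT.T
  TTT.T
  TTTTT
  TTTTT
  .TTTT
Step 2: 3 trees catch fire, 3 burn out
  .....
  .FT.F
  FTT.T
  TTTTT
  TTTTT
  .TTTT
Step 3: 4 trees catch fire, 3 burn out
  .....
  ..F..
  .FT.F
  FTTTT
  TTTTT
  .TTTT
Step 4: 4 trees catch fire, 4 burn out
  .....
  .....
  ..F..
  .FTTF
  FTTTT
  .TTTT
Step 5: 4 trees catch fire, 4 burn out
  .....
  .....
  .....
  ..FF.
  .FTTF
  .TTTT

.....
.....
.....
..FF.
.FTTF
.TTTT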